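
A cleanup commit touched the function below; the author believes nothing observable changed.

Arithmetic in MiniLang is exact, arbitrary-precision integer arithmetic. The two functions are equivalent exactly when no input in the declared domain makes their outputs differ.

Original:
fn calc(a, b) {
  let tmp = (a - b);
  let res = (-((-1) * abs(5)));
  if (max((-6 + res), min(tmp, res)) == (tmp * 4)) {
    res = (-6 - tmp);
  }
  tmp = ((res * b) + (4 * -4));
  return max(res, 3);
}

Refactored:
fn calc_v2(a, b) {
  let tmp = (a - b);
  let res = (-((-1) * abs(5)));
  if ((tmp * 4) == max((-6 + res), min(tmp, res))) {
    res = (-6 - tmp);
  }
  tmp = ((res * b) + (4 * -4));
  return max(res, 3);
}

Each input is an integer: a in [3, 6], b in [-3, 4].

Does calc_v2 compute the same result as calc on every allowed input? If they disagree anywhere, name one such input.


Comparing the listings, the differences include: same computation, different form.
One worked example (a=3, b=0) — calc: tmp := 3 | res := 5 | (max((-6 + res), min(tmp, res)) == (tmp * 4)): false | tmp := -16 | result 5; calc_v2: tmp := 3 | res := 5 | ((tmp * 4) == max((-6 + res), min(tmp, res))): false | tmp := -16 | result 5; agreement on 5.
Across all 32 domain points the two functions coincide.
verdict: equivalent


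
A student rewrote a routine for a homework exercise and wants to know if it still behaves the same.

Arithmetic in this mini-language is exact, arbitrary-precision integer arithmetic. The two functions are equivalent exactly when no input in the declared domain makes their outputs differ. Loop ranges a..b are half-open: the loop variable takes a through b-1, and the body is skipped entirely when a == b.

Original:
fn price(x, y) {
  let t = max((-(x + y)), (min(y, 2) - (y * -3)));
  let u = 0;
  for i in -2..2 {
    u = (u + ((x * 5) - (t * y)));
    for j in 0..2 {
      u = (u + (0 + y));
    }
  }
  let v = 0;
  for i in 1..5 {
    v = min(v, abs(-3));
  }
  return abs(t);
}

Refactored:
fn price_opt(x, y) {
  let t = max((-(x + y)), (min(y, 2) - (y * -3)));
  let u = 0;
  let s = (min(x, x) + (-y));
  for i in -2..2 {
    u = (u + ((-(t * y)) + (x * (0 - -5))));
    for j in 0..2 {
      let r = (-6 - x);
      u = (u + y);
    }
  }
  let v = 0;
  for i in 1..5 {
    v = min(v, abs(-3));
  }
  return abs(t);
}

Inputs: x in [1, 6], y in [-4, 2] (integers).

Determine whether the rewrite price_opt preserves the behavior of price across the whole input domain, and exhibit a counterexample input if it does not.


Reading the diff, among the changes: arithmetic usage differs, plus constant usage differs, plus statement counts differ, plus min/max/abs usage differs, plus local variable names differ.
Spot check at x=6, y=0 — price: t=0, then u=0, then (i=-2), then u=30, then (j=0), then u=30, then (j=1), then u=30, then (i=-1), then u=60, then (j=0), then u=60, then (j=1), then u=60, then (i=0), then u=90, then (j=0), then u=90, then (j=1), then u=90, then (i=1), then u=120, then (j=0), then u=120, then (j=1), then u=120, then v=0, then (i=1), then v=0, then (i=2), then v=0, then (i=3), then v=0, then (i=4), then v=0, then returns 0. price_opt: t=0, then u=0, then s=6, then (i=-2), then u=30, then (j=0), then r=-12, then u=30, then (j=1), then r=-12, then u=30, then (i=-1), then u=60, then (j=0), then r=-12, then u=60, then (j=1), then r=-12, then u=60, then (i=0), then u=90, then (j=0), then r=-12, then u=90, then (j=1), then r=-12, then u=90, then (i=1), then u=120, then (j=0), then r=-12, then u=120, then (j=1), then r=-12, then u=120, then v=0, then (i=1), then v=0, then (i=2), then v=0, then (i=3), then v=0, then (i=4), then v=0, then returns 0. Both give 0.
Sweeping the whole domain (42 inputs) finds no disagreement.
verdict: equivalent


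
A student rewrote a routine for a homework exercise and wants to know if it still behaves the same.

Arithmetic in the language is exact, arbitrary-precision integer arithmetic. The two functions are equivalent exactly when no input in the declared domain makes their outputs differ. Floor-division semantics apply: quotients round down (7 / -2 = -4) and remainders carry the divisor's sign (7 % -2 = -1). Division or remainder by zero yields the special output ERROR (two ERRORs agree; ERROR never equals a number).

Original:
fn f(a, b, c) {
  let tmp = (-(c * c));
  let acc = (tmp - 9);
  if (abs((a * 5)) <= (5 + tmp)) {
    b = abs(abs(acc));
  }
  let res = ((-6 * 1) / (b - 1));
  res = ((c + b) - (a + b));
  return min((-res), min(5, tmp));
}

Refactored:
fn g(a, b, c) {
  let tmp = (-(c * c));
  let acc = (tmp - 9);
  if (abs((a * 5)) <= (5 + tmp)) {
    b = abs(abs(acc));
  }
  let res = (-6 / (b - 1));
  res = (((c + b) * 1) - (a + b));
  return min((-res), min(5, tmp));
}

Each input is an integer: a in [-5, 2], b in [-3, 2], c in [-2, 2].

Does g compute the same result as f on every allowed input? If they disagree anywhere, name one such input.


The two are interchangeable: same computation, different form, and every declared input agrees.
Spot check at a=-4, b=2, c=0 — f: tmp=0, then acc=-9, then (abs((a * 5)) <= (5 + tmp)) is false, then res=-6, then res=4, then returns -4. g: tmp=0, then acc=-9, then (abs((a * 5)) <= (5 + tmp)) is false, then res=-6, then res=4, then returns -4. Both give -4.
An exhaustive pass over the 240 declared inputs shows identical outputs.
verdict: equivalent


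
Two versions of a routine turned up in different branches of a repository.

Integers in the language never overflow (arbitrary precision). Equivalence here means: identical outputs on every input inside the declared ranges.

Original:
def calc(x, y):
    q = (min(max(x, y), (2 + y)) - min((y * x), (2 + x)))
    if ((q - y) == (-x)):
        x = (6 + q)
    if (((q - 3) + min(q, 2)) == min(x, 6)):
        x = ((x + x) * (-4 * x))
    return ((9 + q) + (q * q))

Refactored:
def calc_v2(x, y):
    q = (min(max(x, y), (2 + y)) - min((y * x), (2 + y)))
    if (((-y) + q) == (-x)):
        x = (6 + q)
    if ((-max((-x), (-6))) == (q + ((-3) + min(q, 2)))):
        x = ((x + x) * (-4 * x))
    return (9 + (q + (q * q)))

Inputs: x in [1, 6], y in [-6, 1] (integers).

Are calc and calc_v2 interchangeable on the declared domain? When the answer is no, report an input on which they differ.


Evaluate both at x=5, y=1.
calc: q := -2 | ((q - y) == (-x)): false | (((q - 3) + min(q, 2)) == min(x, 6)): false | result 11
calc_v2: q := 0 | (((-y) + q) == (-x)): false | ((-max((-x), (-6))) == (q + ((-3) + min(q, 2)))): false | result 9
11 against 9: the behavior changed.
verdict: not equivalent; witness: x=5, y=1


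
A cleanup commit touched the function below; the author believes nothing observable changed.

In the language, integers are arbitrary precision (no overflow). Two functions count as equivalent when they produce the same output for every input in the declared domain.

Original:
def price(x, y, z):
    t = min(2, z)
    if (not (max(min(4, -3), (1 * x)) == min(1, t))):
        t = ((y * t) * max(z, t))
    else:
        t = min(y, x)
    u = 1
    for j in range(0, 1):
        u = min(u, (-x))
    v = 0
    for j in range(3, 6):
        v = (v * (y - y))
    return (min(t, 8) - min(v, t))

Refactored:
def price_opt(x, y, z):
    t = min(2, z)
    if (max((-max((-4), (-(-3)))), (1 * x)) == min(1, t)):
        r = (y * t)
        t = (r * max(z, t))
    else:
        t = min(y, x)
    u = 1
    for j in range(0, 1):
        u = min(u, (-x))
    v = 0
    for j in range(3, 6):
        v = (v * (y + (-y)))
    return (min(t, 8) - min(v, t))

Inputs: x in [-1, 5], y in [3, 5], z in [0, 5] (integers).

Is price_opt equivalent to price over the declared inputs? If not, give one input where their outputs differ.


Not equivalent: x=-1, y=3, z=1 separates them (3 vs 0).
price: t=1, then (not (max(min(4, -3), (1 * x)) == min(1, t))) is true, then t=3, then u=1, then (j=0), then u=1, then v=0, then (j=3), then v=0, then (j=4), then v=0, then (j=5), then v=0, then returns 3
price_opt: t=1, then (max((-max((-4), (-(-3)))), (1 * x)) == min(1, t)) is false, then t=-1, then u=1, then (j=0), then u=1, then v=0, then (j=3), then v=0, then (j=4), then v=0, then (j=5), then v=0, then returns 0
verdict: not equivalent; witness: x=-1, y=3, z=1


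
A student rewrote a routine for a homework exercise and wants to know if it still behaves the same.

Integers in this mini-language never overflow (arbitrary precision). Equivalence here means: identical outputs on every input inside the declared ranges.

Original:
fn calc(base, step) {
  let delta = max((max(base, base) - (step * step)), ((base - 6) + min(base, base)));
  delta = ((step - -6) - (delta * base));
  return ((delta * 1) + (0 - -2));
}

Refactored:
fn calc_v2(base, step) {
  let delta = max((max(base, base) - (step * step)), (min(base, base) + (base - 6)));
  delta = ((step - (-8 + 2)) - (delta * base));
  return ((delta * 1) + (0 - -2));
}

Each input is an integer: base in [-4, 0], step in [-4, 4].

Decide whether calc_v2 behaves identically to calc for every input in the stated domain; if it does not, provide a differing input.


Comparing the listings, the differences include: arithmetic usage differs, plus constant usage differs.
Spot check at base=0, step=3 — calc: delta becomes -6; next delta becomes 9; next final value 11. calc_v2: delta becomes -6; next delta becomes 9; next final value 11. Both give 11.
An exhaustive pass over the 45 declared inputs shows identical outputs.
verdict: equivalent


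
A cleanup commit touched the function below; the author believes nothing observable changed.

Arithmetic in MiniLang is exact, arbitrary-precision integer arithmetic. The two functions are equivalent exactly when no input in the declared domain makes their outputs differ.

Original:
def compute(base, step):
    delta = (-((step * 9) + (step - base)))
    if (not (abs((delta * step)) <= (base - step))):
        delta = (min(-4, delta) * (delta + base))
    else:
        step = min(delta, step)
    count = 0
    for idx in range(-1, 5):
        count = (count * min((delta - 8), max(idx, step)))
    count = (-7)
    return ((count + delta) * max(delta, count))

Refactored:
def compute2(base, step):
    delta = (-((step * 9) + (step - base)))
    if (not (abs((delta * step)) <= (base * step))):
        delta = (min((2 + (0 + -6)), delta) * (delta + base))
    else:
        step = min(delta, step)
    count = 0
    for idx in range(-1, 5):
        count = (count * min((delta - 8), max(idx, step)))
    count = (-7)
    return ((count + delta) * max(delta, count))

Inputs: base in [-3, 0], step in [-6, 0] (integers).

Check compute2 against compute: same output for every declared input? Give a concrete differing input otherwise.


Try base=-3, step=0.
compute: delta becomes -3; next (not (abs((delta * step)) <= (base - step))) evaluates to true; next delta becomes 24; next count becomes 0; next at idx=-1:; next count becomes 0; next at idx=0:; next count becomes 0; next at idx=1:; next count becomes 0; next at idx=2:; next count becomes 0; next at idx=3:; next count becomes 0; next at idx=4:; next count becomes 0; next count becomes -7; next final value 408
compute2: delta becomes -3; next (not (abs((delta * step)) <= (base * step))) evaluates to false; next step becomes -3; next count becomes 0; next at idx=-1:; next count becomes 0; next at idx=0:; next count becomes 0; next at idx=1:; next count becomes 0; next at idx=2:; next count becomes 0; next at idx=3:; next count becomes 0; next at idx=4:; next count becomes 0; next count becomes -7; next final value 30
408 against 30: the behavior changed.
verdict: not equivalent; witness: base=-3, step=0


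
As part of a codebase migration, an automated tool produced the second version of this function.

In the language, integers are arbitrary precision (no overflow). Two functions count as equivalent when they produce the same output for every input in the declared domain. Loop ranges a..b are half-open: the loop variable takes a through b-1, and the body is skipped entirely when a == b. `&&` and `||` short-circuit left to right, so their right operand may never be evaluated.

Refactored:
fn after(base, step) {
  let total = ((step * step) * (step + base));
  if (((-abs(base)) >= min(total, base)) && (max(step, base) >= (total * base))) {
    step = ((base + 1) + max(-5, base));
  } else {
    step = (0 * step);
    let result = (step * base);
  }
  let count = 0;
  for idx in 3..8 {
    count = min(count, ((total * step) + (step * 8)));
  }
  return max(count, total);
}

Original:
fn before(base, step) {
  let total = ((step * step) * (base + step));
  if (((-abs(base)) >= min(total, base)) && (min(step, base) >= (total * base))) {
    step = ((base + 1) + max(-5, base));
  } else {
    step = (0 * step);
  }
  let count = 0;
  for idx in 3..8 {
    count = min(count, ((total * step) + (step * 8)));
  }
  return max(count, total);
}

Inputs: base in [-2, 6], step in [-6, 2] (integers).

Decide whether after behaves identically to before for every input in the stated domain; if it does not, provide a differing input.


Consider the input base=0, step=-6.
before: total becomes -216; next (((-abs(base)) >= min(total, base)) && (min(step, base) >= (total * base))) evaluates to false; next step becomes 0; next count becomes 0; next at idx=3:; next count becomes 0; next at idx=4:; next count becomes 0; next at idx=5:; next count becomes 0; next at idx=6:; next count becomes 0; next at idx=7:; next count becomes 0; next final value 0
after: total becomes -216; next (((-abs(base)) >= min(total, base)) && (max(step, base) >= (total * base))) evaluates to true; next step becomes 1; next count becomes 0; next at idx=3:; next count becomes -208; next at idx=4:; next count becomes -208; next at idx=5:; next count becomes -208; next at idx=6:; next count becomes -208; next at idx=7:; next count becomes -208; next final value -208
0 != -208, so the rewrite changes behavior.
verdict: not equivalent; witness: base=0, step=-6


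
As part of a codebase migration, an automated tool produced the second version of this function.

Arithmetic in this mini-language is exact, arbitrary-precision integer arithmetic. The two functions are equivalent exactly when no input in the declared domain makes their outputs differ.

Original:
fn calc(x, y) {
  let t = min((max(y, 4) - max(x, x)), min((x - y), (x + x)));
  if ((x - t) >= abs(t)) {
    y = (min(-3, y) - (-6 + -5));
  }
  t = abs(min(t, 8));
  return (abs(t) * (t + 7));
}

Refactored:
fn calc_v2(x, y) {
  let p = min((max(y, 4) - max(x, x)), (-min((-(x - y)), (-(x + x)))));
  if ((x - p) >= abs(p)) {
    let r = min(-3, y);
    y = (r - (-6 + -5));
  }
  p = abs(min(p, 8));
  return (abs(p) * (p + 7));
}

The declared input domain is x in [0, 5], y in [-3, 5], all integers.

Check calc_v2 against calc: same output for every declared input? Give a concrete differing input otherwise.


The rewrite breaks on x=0, y=-3, where the results are 0 and 30.
calc: t becomes 0; next ((x - t) >= abs(t)) evaluates to true; next y becomes 8; next t becomes 0; next final value 0
calc_v2: p becomes 3; next ((x - p) >= abs(p)) evaluates to false; next p becomes 3; next final value 30
verdict: not equivalent; witness: x=0, y=-3


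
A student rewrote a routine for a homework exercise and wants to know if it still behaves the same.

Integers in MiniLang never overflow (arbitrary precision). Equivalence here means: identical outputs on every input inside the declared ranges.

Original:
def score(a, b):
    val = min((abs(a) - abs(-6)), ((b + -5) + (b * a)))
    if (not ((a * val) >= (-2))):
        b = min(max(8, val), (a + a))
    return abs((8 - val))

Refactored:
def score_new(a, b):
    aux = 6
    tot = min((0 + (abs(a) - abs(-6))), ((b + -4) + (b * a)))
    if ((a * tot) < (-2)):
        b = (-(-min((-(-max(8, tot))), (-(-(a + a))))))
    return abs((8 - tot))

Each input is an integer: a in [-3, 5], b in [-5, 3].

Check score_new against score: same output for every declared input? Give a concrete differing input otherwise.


Not equivalent: a=-3, b=0 separates them (13 vs 12).
score: val := -5 | (not ((a * val) >= (-2))): false | result 13
score_new: aux := 6 | tot := -4 | ((a * tot) < (-2)): false | result 12
verdict: not equivalent; witness: a=-3, b=0


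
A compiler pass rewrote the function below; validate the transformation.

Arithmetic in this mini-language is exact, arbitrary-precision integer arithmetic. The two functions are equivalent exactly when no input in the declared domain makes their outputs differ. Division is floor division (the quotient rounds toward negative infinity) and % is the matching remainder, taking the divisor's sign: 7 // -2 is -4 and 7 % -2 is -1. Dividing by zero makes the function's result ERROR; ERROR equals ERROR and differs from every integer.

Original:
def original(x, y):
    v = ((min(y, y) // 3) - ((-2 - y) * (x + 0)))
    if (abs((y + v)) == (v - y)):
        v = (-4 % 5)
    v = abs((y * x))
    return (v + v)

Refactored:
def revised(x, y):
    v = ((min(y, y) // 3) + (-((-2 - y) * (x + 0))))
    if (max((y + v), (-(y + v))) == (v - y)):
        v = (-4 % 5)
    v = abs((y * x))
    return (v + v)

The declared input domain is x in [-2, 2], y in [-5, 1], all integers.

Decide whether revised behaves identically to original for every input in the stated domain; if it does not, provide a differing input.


Behavior is preserved: although arithmetic usage differs, and min/max/abs usage differs, the outputs never diverge.
One worked example (x=-1, y=1) — original: v = -3; (abs((y + v)) == (v - y)) -> false; v = 1; return 2; revised: v = -3; (max((y + v), (-(y + v))) == (v - y)) -> false; v = 1; return 2; agreement on 2.
Every one of the 35 inputs gives matching results.
verdict: equivalent


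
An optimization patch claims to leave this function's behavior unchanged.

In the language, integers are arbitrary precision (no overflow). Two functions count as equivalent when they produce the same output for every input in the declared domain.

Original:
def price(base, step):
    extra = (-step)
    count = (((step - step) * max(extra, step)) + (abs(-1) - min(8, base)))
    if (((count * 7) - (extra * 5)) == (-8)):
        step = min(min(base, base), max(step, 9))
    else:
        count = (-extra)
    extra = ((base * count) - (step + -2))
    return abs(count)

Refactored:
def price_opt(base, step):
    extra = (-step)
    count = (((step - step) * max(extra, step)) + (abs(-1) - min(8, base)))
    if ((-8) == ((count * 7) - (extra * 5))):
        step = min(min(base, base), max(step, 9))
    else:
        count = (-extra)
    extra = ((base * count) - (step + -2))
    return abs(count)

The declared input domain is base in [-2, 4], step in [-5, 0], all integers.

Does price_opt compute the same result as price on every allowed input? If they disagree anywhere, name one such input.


This is a faithful refactor — same computation, different form, but the computed results match everywhere.
Spot check at base=3, step=-3 — price: extra := 3 | count := -2 | (((count * 7) - (extra * 5)) == (-8)): false | count := -3 | extra := -4 | result 3. price_opt: extra := 3 | count := -2 | ((-8) == ((count * 7) - (extra * 5))): false | count := -3 | extra := -4 | result 3. Both give 3.
Across all 42 domain points the two functions coincide.
verdict: equivalent


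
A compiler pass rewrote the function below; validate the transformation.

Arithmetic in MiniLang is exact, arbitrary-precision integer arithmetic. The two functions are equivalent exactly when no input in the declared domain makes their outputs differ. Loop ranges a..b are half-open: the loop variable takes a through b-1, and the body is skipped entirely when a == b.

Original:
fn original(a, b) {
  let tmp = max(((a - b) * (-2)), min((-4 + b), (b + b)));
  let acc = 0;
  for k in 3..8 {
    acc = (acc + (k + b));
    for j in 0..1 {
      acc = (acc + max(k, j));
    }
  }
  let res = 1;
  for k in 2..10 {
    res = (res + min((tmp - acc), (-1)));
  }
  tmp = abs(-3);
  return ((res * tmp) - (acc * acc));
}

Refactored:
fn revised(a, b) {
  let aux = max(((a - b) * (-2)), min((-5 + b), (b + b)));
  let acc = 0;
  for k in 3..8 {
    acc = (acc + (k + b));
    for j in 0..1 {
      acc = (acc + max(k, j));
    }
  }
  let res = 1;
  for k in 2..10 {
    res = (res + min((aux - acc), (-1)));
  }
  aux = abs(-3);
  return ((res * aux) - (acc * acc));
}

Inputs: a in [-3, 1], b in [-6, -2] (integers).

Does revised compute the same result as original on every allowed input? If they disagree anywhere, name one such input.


Run the pair on a=1, b=-4.
original: tmp := -8 | acc := 0 | iter k=3: | acc := -1 | iter j=0: | acc := 2 | iter k=4: | acc := 2 | iter j=0: | acc := 6 | iter k=5: | acc := 7 | iter j=0: | acc := 12 | iter k=6: | acc := 14 | iter j=0: | acc := 20 | iter k=7: | acc := 23 | iter j=0: | acc := 30 | res := 1 | iter k=2: | res := -37 | iter k=3: | res := -75 | iter k=4: | res := -113 | iter k=5: | res := -151 | iter k=6: | res := -189 | iter k=7: | res := -227 | iter k=8: | res := -265 | iter k=9: | res := -303 | tmp := 3 | result -1809
revised: aux := -9 | acc := 0 | iter k=3: | acc := -1 | iter j=0: | acc := 2 | iter k=4: | acc := 2 | iter j=0: | acc := 6 | iter k=5: | acc := 7 | iter j=0: | acc := 12 | iter k=6: | acc := 14 | iter j=0: | acc := 20 | iter k=7: | acc := 23 | iter j=0: | acc := 30 | res := 1 | iter k=2: | res := -38 | iter k=3: | res := -77 | iter k=4: | res := -116 | iter k=5: | res := -155 | iter k=6: | res := -194 | iter k=7: | res := -233 | iter k=8: | res := -272 | iter k=9: | res := -311 | aux := 3 | result -1833
-1809 against -1833: the behavior changed.
verdict: not equivalent; witness: a=1, b=-4


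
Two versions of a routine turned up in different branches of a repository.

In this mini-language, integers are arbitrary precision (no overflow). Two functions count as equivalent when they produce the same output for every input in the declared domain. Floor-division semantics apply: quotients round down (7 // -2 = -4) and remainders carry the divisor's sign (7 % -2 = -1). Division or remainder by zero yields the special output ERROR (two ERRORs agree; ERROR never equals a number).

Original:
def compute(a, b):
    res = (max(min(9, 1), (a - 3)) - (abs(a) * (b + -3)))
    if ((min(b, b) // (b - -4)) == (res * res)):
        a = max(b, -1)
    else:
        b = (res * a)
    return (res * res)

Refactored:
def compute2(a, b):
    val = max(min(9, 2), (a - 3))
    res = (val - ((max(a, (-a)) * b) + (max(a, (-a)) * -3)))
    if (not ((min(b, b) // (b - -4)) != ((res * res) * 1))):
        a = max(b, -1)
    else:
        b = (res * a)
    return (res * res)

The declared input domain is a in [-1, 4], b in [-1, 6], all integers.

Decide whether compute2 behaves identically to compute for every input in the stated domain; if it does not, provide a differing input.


These are not equivalent — on a=-1, b=-1 the outputs split (25 vs 36).
compute: res := 5 | ((min(b, b) // (b - -4)) == (res * res)): false | b := -5 | result 25
compute2: val := 2 | res := 6 | (not ((min(b, b) // (b - -4)) != ((res * res) * 1))): false | b := -6 | result 36
verdict: not equivalent; witness: a=-1, b=-1


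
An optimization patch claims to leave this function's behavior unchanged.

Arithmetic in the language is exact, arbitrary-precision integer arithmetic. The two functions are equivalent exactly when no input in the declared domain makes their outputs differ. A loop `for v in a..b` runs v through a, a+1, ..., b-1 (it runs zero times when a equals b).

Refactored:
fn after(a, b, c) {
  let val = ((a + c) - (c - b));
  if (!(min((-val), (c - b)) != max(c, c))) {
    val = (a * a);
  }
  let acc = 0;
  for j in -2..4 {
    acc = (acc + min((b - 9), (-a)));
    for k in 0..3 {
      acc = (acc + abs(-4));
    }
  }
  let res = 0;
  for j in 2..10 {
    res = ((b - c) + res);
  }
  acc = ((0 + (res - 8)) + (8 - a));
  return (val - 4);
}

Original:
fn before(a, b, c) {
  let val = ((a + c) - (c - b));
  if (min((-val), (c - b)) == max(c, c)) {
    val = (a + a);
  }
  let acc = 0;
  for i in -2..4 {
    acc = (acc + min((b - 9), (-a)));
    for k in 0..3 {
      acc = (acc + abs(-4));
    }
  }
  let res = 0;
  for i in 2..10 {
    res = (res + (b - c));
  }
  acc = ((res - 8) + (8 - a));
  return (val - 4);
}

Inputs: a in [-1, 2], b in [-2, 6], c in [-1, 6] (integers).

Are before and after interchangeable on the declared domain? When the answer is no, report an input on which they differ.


Input a=-1, b=-2, c=3: -6 from before versus -3 from after.
verdict: not equivalent; witness: a=-1, b=-2, c=3


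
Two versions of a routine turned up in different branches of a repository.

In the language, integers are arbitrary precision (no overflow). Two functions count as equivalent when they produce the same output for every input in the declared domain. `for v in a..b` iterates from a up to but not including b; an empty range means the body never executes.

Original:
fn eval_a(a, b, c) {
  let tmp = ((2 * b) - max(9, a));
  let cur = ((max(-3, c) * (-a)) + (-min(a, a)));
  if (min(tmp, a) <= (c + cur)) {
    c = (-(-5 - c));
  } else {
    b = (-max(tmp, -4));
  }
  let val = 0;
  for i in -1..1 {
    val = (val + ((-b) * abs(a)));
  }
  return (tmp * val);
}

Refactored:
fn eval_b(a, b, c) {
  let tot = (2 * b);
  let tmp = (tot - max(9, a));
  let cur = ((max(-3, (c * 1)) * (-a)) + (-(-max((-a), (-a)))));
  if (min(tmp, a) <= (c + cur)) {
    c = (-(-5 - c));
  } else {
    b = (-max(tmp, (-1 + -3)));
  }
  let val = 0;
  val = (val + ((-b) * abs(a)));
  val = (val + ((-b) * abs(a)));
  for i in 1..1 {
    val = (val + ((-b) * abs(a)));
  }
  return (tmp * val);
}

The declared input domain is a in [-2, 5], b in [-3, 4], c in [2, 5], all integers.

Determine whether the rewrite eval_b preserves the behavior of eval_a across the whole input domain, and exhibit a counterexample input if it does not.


Comparing the listings, the differences include: constant usage differs; also min/max/abs usage differs; also statement counts differ; also loop structure differs; also arithmetic usage differs; also local variable names differ.
Tracing a=-1, b=-2, c=4: eval_a: tmp := -13 | cur := 5 | (min(tmp, a) <= (c + cur)): true | c := 9 | val := 0 | iter i=-1: | val := 2 | iter i=0: | val := 4 | result -52 | eval_b: tot := -4 | tmp := -13 | cur := 5 | (min(tmp, a) <= (c + cur)): true | c := 9 | val := 0 | val := 2 | val := 4 | loop over i: empty range | result -52 — matching result -52.
Sweeping the whole domain (256 inputs) finds no disagreement.
verdict: equivalent


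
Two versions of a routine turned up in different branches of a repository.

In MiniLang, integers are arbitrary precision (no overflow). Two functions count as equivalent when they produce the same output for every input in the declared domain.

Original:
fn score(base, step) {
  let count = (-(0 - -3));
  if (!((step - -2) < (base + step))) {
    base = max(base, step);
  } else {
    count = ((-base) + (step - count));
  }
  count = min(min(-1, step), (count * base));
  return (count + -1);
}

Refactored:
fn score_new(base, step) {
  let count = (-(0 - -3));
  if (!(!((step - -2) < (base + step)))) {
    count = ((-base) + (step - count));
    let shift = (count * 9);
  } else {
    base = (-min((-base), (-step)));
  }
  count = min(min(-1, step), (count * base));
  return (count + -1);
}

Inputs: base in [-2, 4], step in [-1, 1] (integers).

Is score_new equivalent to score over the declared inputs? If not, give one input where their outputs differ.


Equivalent — the differences include statement counts differ, and min/max/abs usage differs, and local variable names differ, and boolean connective usage differs, and constant usage differs, and arithmetic usage differs, yet no declared input distinguishes the two.
Spot check at base=-1, step=1 — score: count=-3, then (!((step - -2) < (base + step))) is true, then base=1, then count=-3, then returns -4. score_new: count=-3, then (!(!((step - -2) < (base + step)))) is false, then base=1, then count=-3, then returns -4. Both give -4.
Sweeping the whole domain (21 inputs) finds no disagreement.
verdict: equivalent


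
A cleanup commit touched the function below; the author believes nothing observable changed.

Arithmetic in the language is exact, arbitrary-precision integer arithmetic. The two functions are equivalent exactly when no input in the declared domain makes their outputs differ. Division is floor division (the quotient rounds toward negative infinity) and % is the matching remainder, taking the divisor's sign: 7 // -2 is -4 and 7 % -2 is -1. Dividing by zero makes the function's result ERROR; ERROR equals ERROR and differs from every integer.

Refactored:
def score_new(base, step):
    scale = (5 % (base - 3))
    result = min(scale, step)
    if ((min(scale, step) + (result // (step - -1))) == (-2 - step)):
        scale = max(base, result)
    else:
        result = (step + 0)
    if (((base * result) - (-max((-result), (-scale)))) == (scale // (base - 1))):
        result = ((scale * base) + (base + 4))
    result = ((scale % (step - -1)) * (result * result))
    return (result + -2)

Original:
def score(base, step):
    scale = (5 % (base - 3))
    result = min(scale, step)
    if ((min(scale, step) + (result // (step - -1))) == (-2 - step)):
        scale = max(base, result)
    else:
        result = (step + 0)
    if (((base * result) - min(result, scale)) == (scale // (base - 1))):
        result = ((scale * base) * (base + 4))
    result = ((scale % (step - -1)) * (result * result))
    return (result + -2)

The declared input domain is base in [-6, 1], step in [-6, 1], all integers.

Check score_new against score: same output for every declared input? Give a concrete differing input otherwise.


Input base=0, step=1: -2 from score versus 14 from score_new.
verdict: not equivalent; witness: base=0, step=1


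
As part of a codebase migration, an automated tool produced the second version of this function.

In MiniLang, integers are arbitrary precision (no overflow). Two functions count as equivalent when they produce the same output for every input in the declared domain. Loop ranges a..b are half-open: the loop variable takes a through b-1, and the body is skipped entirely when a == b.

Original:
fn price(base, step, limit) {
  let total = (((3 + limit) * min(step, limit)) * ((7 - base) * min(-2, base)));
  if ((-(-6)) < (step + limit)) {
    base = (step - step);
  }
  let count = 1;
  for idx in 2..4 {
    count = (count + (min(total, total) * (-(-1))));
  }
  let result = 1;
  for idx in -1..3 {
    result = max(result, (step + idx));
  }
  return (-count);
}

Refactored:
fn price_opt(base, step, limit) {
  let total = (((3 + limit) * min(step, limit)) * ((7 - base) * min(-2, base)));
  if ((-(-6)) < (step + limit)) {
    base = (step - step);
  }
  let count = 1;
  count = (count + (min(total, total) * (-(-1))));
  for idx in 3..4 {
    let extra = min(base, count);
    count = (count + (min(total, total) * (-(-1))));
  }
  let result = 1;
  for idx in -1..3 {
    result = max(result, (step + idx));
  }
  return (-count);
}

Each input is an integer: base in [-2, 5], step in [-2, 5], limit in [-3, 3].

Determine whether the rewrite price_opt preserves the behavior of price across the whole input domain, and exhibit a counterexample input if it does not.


Differences: local variable names differ; and statement counts differ; and min/max/abs usage differs; and loop structure differs; and arithmetic usage differs; and constant usage differs — yet all 448 inputs agree.
verdict: equivalent


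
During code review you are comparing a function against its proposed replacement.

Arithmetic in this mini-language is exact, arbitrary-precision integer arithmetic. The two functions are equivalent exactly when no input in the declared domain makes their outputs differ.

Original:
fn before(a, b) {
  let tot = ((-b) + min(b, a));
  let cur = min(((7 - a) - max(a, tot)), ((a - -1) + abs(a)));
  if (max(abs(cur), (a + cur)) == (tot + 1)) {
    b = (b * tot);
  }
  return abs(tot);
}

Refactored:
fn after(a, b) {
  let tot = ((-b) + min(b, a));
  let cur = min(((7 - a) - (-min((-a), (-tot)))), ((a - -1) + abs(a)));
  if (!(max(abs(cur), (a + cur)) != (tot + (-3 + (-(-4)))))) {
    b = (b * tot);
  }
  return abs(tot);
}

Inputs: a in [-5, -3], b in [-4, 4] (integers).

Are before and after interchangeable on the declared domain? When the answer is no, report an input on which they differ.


Comparing the listings, the differences include: min/max/abs usage differs; and arithmetic usage differs; and comparison usage differs; and constant usage differs; and boolean connective usage differs.
As a probe, take a=-5, b=-3: before runs tot = -2; cur = 1; (max(abs(cur), (a + cur)) == (tot + 1)) -> false; return 2; after runs tot = -2; cur = 1; (!(max(abs(cur), (a + cur)) != (tot + (-3 + (-(-4)))))) -> false; return 2; both end at 2.
An exhaustive pass over the 27 declared inputs shows identical outputs.
verdict: equivalent


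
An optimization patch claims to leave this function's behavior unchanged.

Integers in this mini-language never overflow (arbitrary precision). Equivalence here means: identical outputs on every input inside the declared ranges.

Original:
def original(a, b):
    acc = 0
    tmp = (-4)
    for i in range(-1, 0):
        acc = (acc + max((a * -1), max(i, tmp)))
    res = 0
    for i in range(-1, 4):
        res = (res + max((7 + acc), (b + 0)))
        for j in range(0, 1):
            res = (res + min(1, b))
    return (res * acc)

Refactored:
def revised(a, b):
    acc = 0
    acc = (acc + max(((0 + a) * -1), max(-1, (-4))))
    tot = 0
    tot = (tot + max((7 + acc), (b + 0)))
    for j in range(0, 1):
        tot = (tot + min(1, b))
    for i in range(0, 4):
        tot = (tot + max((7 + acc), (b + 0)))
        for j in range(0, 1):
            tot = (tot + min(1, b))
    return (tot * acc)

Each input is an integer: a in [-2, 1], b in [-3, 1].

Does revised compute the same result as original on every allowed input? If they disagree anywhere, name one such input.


Behavior is preserved: although local variable names differ, plus arithmetic usage differs, plus loop structure differs, plus min/max/abs usage differs, plus constant usage differs, plus statement counts differ, the outputs never diverge.
As a probe, take a=0, b=-3: original runs acc = 0; tmp = -4; [i=-1]; acc = 0; res = 0; [i=-1]; res = 7; [j=0]; res = 4; [i=0]; res = 11; [j=0]; res = 8; [i=1]; res = 15; [j=0]; res = 12; [i=2]; res = 19; [j=0]; res = 16; [i=3]; res = 23; [j=0]; res = 20; return 0; revised runs acc = 0; acc = 0; tot = 0; tot = 7; [j=0]; tot = 4; [i=0]; tot = 11; [j=0]; tot = 8; [i=1]; tot = 15; [j=0]; tot = 12; [i=2]; tot = 19; [j=0]; tot = 16; [i=3]; tot = 23; [j=0]; tot = 20; return 0; both end at 0.
Every one of the 20 inputs gives matching results.
verdict: equivalent


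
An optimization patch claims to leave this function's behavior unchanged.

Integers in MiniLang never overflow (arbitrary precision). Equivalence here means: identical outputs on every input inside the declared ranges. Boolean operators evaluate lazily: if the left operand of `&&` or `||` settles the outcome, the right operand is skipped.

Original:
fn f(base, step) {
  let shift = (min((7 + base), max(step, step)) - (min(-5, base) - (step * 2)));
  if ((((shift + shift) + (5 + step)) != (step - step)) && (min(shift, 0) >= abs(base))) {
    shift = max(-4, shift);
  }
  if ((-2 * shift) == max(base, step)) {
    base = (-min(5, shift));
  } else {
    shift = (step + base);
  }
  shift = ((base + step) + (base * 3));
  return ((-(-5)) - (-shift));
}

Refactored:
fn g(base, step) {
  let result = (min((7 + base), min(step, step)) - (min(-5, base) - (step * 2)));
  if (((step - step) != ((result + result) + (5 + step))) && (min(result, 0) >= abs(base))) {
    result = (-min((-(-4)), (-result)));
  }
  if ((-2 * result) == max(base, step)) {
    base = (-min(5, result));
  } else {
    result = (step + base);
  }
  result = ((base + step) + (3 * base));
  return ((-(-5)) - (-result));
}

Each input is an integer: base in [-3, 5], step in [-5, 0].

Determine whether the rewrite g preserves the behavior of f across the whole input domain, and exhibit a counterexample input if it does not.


Equivalent. The suspicious edit (`max(step, step)` became `min(step, step)`) never changes the result for any input inside the declared domain.
An exhaustive pass over the 54 declared inputs shows identical outputs.
Tracing base=-1, step=-4: f: shift becomes -7; next ((((shift + shift) + (5 + step)) != (step - step)) && (min(shift, 0) >= abs(base))) evaluates to false; next ((-2 * shift) == max(base, step)) evaluates to false; next shift becomes -5; next shift becomes -8; next final value -3 | g: result becomes -7; next (((step - step) != ((result + result) + (5 + step))) && (min(result, 0) >= abs(base))) evaluates to false; next ((-2 * result) == max(base, step)) evaluates to false; next result becomes -5; next result becomes -8; next final value -3 — matching result -3.
verdict: equivalent


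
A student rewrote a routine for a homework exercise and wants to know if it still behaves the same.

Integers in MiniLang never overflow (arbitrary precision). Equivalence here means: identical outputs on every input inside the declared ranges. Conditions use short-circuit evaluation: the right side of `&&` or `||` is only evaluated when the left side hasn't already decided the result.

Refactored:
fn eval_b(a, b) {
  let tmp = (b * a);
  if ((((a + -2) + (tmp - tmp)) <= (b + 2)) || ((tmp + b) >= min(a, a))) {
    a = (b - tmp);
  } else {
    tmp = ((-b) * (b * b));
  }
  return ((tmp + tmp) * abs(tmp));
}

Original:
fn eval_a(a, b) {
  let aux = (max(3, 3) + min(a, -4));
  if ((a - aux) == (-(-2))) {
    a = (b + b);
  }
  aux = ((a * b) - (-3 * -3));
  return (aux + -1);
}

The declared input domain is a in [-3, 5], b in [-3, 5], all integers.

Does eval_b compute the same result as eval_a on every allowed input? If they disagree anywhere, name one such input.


At a=-3, b=-3: eval_a gives -1, eval_b gives 162.
verdict: not equivalent; witness: a=-3, b=-3


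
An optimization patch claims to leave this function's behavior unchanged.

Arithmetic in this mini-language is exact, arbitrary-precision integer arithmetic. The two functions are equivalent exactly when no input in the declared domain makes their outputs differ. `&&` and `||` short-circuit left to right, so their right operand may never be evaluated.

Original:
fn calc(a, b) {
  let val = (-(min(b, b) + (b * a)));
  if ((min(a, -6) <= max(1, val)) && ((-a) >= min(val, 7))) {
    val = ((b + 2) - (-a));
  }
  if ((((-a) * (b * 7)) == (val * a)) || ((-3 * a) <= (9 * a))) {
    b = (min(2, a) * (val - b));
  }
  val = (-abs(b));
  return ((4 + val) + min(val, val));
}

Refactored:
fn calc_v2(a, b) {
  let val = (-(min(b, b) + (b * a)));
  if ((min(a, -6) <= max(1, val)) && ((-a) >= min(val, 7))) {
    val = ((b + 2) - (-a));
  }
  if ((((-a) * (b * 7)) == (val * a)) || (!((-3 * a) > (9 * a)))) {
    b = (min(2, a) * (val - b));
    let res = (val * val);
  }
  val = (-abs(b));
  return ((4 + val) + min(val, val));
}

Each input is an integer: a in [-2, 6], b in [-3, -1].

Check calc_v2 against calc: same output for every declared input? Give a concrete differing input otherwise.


The two versions differ — the changes include arithmetic usage differs, statement counts differ, boolean connective usage differs, comparison usage differs, local variable names differ.
Spot check at a=1, b=-3 — calc: val = 6; ((min(a, -6) <= max(1, val)) && ((-a) >= min(val, 7))) -> false; ((((-a) * (b * 7)) == (val * a)) || ((-3 * a) <= (9 * a))) -> true; b = 9; val = -9; return -14. calc_v2: val = 6; ((min(a, -6) <= max(1, val)) && ((-a) >= min(val, 7))) -> false; ((((-a) * (b * 7)) == (val * a)) || (!((-3 * a) > (9 * a)))) -> true; b = 9; res = 36; val = -9; return -14. Both give -14.
Every one of the 27 inputs gives matching results.
verdict: equivalent


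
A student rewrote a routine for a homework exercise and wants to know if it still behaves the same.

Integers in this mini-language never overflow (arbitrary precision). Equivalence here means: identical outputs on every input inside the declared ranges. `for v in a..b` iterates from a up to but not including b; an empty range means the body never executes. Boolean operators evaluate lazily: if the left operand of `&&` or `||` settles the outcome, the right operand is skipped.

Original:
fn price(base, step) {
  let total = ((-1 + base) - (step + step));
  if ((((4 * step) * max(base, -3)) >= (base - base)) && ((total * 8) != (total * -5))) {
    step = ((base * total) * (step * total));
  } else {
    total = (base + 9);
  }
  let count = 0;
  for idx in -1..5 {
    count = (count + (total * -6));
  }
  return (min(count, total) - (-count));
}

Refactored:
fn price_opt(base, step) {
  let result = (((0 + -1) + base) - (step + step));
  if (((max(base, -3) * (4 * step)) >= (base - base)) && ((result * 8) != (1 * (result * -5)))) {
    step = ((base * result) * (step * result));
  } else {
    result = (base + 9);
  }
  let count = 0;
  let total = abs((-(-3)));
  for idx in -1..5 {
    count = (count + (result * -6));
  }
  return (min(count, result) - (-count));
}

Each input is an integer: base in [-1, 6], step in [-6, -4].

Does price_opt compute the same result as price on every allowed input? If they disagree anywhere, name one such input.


Side by side, the visible changes include: arithmetic usage differs; and statement counts differ; and local variable names differ; and constant usage differs; and min/max/abs usage differs.
Tracing base=6, step=-4: price: total=13, then ((((4 * step) * max(base, -3)) >= (base - base)) && ((total * 8) != (total * -5))) is false, then total=15, then count=0, then (idx=-1), then count=-90, then (idx=0), then count=-180, then (idx=1), then count=-270, then (idx=2), then count=-360, then (idx=3), then count=-450, then (idx=4), then count=-540, then returns -1080 | price_opt: result=13, then (((max(base, -3) * (4 * step)) >= (base - base)) && ((result * 8) != (1 * (result * -5)))) is false, then result=15, then count=0, then total=3, then (idx=-1), then count=-90, then (idx=0), then count=-180, then (idx=1), then count=-270, then (idx=2), then count=-360, then (idx=3), then count=-450, then (idx=4), then count=-540, then returns -1080 — matching result -1080.
Every one of the 24 inputs gives matching results.
verdict: equivalent
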